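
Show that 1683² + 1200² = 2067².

Compute a² + b² = 1683² + 1200² = 2832489 + 1440000 = 4272489
Compute c² = 2067² = 4272489
Since 4272489 = 4272489, confirmed.

Yes, it is a Pythagorean triple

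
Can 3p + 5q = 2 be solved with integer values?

Step 1: Compute gcd(3, 5).
gcd(3, 5) = 1

Step 2: Check divisibility.
Does 1 divide 2? 2 = 1 x 2, so yes.

By the theorem on linear Diophantine equations, 3p + 5q = 2 has integer solutions if and only if gcd(3, 5) divides 2. Since 1 | 2, solutions exist.

Yes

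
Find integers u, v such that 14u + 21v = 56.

Step 1: Check solvability.
gcd(14, 21) = 7
Since 7 divides 56, solutions exist.

Step 2: Apply extended Euclidean algorithm to find gcd.
We find integers such that 14*x0 + 21*y0 = 7

Step 3: Scale the particular solution.
Multiply by 56/7 = 8:
u = -8, v = 8

Step 4: Verify.
14*(-8) + 21*(8) = 56 = 56 ✓

u = -8, v = 8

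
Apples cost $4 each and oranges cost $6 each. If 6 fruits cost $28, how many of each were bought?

Let a = apples, o = oranges.
a + o = 6
4a + 6o = 28
Substitute o = 6 - a:
4a + 6(6 - a) = 28
(4 - 6)a = 28 - 36
-2a = -8
a = 4, o = 6 - 4 = 2

Apples: 4, Oranges: 2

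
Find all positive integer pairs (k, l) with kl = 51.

The positive divisors of 51 are: 1, 3, 17, 51.
Each divisor d gives the pair (d, 51/d):
(1, 51), (3, 17), (17, 3), (51, 1)

(1, 51), (3, 17), (17, 3), (51, 1)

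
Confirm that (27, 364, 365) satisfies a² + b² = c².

Compute a² + b² = 27² + 364² = 729 + 132496 = 133225
Compute c² = 365² = 133225
Since 133225 = 133225, confirmed.

Yes, it is a Pythagorean triple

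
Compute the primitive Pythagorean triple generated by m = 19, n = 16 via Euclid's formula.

a = m² - n² = 361 - 256 = 105
b = 2mn = 2·19·16 = 608
c = m² + n² = 361 + 256 = 617
Verify: 105² + 608² = 11025 + 369664 = 380689 = 617² ✓

(105, 608, 617)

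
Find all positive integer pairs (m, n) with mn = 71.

The positive divisors of 71 are: 1, 71.
Each divisor d gives the pair (d, 71/d):
(1, 71), (71, 1)

(1, 71), (71, 1)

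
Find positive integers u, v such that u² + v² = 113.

Search for u with 113 - u² a perfect square.
u = 7: 113 - 7² = 113 - 49 = 64 = 8² ✓
So u = 7, v = 8.

u = 7, v = 8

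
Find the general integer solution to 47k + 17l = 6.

Step 1: Compute gcd(47, 17) = 1.
Since 1 divides 6, solutions exist.

Step 2: Find a particular solution using extended Euclidean algorithm.
We get k₀ = 24, l₀ = -66.
Check: 47*24 + 17*-66 = 6 = 6 ✓

Step 3: Write the general solution.
k = 24 + (17/1)t = 24 + 17t
l = -66 - (47/1)t = -66 - 47t
for any integer t.

k = 24 + 17t, l = -66 - 47t for integer t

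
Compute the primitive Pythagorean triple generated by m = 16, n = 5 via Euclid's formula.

a = m² - n² = 16² - 5² = 256 - 25 = 231
b = 2mn = 2·16·5 = 160
c = m² + n² = 256 + 25 = 281
Verify: 231² + 160² = 53361 + 25600 = 78961 = 281² ✓

(231, 160, 281)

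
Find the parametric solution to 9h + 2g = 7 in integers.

Step 1: Compute gcd(9, 2) = 1.
Since 1 divides 7, solutions exist.

Step 2: Find a particular solution using extended Euclidean algorithm.
We get h₀ = 7, g₀ = -28.
Check: 9*7 + 2*-28 = 7 = 7 ✓

Step 3: Write the general solution.
h = 7 + (2/1)t = 7 + 2t
g = -28 - (9/1)t = -28 - 9t
for any integer t.

h = 7 + 2t, g = -28 - 9t for integer t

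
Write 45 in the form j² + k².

We need to find integers j, k > 0 such that j² + k² = 45.
Trying j = 3: k² = 45 - 3² = 45 - 9 = 36
k = 6
Check: 3² + 6² = 9 + 36 = 45 ✓

45 = 3² + 6²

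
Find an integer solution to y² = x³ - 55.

Try small integer x values and check whether x³ - 55 is a perfect square.
x = 4: x³ - 55 = 4³ - 55 = 64 - 55 = 9
Is 9 a perfect square? 3² = 9 ✓
So (x, y) = (4, -3) is a solution.

x = 4, y = -3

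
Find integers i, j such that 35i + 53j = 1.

Step 1: Check solvability.
gcd(35, 53) = 1
Since 1 divides 1, solutions exist.

Step 2: Apply extended Euclidean algorithm to find gcd.
We find integers such that 35*x0 + 53*y0 = 1

Step 3: Scale the particular solution.
Multiply by 1/1 = 1:
i = -3, j = 2

Step 4: Verify.
35*(-3) + 53*(2) = 1 = 1 ✓

i = -3, j = 2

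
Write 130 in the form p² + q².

We need to find integers p, q > 0 such that p² + q² = 130.
Trying p = 3: q² = 130 - 3² = 130 - 9 = 121
q = 11
Check: 3² + 11² = 9 + 121 = 130 ✓

130 = 3² + 11²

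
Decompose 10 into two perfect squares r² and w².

We need to find integers r, w > 0 such that r² + w² = 10.
Trying r = 1: w² = 10 - 1² = 10 - 1 = 9
w = 3
Check: 1² + 3² = 1 + 9 = 10 ✓

10 = 1² + 3²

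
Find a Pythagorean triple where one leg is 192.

We need the other leg and hypotenuse such that 192² + x² = c².
Take x = 2300, c = 2308: 192² + 2300² = 36864 + 5290000 = 5326864 = 2308² ✓
Triple: (2300, 192, 2308)

(2300, 192, 2308)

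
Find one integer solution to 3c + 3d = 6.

Step 1: Check solvability.
gcd(3, 3) = 3
Since 3 divides 6, solutions exist.

Step 2: Apply extended Euclidean algorithm to find gcd.
We find integers such that 3*x0 + 3*y0 = 3

Step 3: Scale the particular solution.
Multiply by 6/3 = 2:
c = 0, d = 2

Step 4: Verify.
3*(0) + 3*(2) = 6 = 6 ✓

c = 0, d = 2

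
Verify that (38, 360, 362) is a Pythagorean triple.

Compute a² + b² = 38² + 360² = 1444 + 129600 = 131044
Compute c² = 362² = 131044
Since 131044 = 131044, confirmed.

Yes, it is a Pythagorean triple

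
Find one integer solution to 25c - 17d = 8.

Step 1: Check solvability.
gcd(25, 17) = 1
Since 1 divides 8, solutions exist.

Step 2: Apply extended Euclidean algorithm to find gcd.
We find integers such that 25*x0 + 17*y0 = 1

Step 3: Scale the particular solution.
Multiply by 8/1 = 8:
c = -16, d = -24

Step 4: Verify.
25*(-16) - 17*(-24) = 8 = 8 ✓

c = -16, d = -24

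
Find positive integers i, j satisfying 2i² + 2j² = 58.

Try small values of i and check whether (58 - 2i²)/2 is a perfect square.
i = 2: 2·2² = 8, so 2j² = 58 - 8 = 50, giving j² = 25, j = 5.
Check: 2·2² + 2·5² = 8 + 50 = 58 ✓

i = 2, j = 5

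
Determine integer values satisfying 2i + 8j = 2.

Step 1: Check solvability.
gcd(2, 8) = 2
Since 2 divides 2, solutions exist.

Step 2: Apply extended Euclidean algorithm to find gcd.
We find integers such that 2*x0 + 8*y0 = 2

Step 3: Scale the particular solution.
Multiply by 2/2 = 1:
i = 1, j = 0

Step 4: Verify.
2*(1) + 8*(0) = 2 = 2 ✓

i = 1, j = 0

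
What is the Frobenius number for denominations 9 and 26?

For two coprime denominations a and b, the Frobenius number (largest value not representable as a non-negative combination) is ab - a - b.
Here gcd(9, 26) = 1, so they are coprime.
F(9, 26) = 9·26 - 9 - 26 = 234 - 35 = 199

199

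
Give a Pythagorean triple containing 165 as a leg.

We need the other leg and hypotenuse such that 165² + x² = c².
Take x = 52, c = 173: 165² + 52² = 27225 + 2704 = 29929 = 173² ✓
Triple: (165, 52, 173)

(165, 52, 173)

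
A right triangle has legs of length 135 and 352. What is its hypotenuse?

c² = a² + b² = 135² + 352² = 18225 + 123904 = 142129
c = 377

377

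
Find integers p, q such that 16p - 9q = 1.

Step 1: Check solvability.
gcd(16, 9) = 1
Since 1 divides 1, solutions exist.

Step 2: Apply extended Euclidean algorithm to find gcd.
We find integers such that 16*x0 + 9*y0 = 1

Step 3: Scale the particular solution.
Multiply by 1/1 = 1:
p = 4, q = 7

Step 4: Verify.
16*(4) - 9*(7) = 1 = 1 ✓

p = 4, q = 7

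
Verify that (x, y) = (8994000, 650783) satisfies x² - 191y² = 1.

Compute x² = 8994000² = 80892036000000
Compute 191y² = 191·650783² = 191·423518513089 = 80892035999999
x² - 191y² = 80892036000000 - 80892035999999 = 1
Since this equals 1, (8994000, 650783) is a solution.

Yes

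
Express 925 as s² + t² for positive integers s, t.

We need to find integers s, t > 0 such that s² + t² = 925.
Trying s = 5: t² = 925 - 5² = 925 - 25 = 900
t = 30
Check: 5² + 30² = 25 + 900 = 925 ✓

925 = 5² + 30²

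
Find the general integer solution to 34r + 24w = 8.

Step 1: Compute gcd(34, 24) = 2.
Since 2 divides 8, solutions exist.

Step 2: Find a particular solution using extended Euclidean algorithm.
We get r₀ = 20, w₀ = -28.
Check: 34*20 + 24*-28 = 8 = 8 ✓

Step 3: Write the general solution.
r = 20 + (24/2)t = 20 + 12t
w = -28 - (34/2)t = -28 - 17t
for any integer t.

r = 20 + 12t, w = -28 - 17t for integer t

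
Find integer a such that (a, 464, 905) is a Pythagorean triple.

a² = c² - b² = 905² - 464² = 819025 - 215296 = 603729
a = sqrt(603729) = 777

777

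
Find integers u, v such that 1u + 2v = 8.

Step 1: Check solvability.
gcd(1, 2) = 1
Since 1 divides 8, solutions exist.

Step 2: Apply extended Euclidean algorithm to find gcd.
We find integers such that 1*x0 + 2*y0 = 1

Step 3: Scale the particular solution.
Multiply by 8/1 = 8:
u = 8, v = 0

Step 4: Verify.
1*(8) + 2*(0) = 8 = 8 ✓

u = 8, v = 0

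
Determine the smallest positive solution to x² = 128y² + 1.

We seek the smallest positive integers (x, y) with x² - 128y² = 1, i.e., x² = 128y² + 1.
Try successive y values:
y = 1: x² = 128·1² + 1 = 129, not a perfect square
y = 2: x² = 128·2² + 1 = 513, not a perfect square
y = 3: x² = 128·3² + 1 = 1153, not a perfect square
... continuing the search (or via continued fractions) ...
y = 51: x² = 128·51² + 1 = 332929, x = 577 ✓

Verify: 577² - 128·51² = 332929 - 332928 = 1 ✓

x = 577, y = 51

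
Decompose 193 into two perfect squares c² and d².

We need to find integers c, d > 0 such that c² + d² = 193.
Trying c = 7: d² = 193 - 7² = 193 - 49 = 144
d = 12
Check: 7² + 12² = 49 + 144 = 193 ✓

193 = 7² + 12²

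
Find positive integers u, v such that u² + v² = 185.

Search for u with 185 - u² a perfect square.
u = 4: 185 - 4² = 185 - 16 = 169 = 13² ✓
So u = 4, v = 13.

u = 4, v = 13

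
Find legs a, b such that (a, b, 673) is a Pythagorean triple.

We need a² + b² = 673² = 452929.
Trying: 385² + 552² = 148225 + 304704 = 452929 ✓

(385, 552, 673)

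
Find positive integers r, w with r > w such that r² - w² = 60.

Factor: r² - w² = (r+w)(r-w) = 60.
We need two factors of 60 with the same parity.
Use r+w = 30 and r-w = 2 (product 30·2 = 60).
Adding: 2r = 32, so r = 16.
Subtracting: 2w = 28, so w = 14.
Check: 16² - 14² = 256 - 196 = 60 ✓

r = 16, w = 14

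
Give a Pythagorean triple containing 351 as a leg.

We need the other leg and hypotenuse such that 351² + x² = c².
Take x = 280, c = 449: 351² + 280² = 123201 + 78400 = 201601 = 449² ✓
Triple: (351, 280, 449)

(351, 280, 449)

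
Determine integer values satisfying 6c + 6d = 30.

Step 1: Check solvability.
gcd(6, 6) = 6
Since 6 divides 30, solutions exist.

Step 2: Apply extended Euclidean algorithm to find gcd.
We find integers such that 6*x0 + 6*y0 = 6

Step 3: Scale the particular solution.
Multiply by 30/6 = 5:
c = 0, d = 5

Step 4: Verify.
6*(0) + 6*(5) = 30 = 30 ✓

c = 0, d = 5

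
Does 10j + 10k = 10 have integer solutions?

Step 1: Compute gcd(10, 10).
gcd(10, 10) = 10

Step 2: Check divisibility.
Does 10 divide 10? 10 = 10 x 1, so yes.

By the theorem on linear Diophantine equations, 10j + 10k = 10 has integer solutions if and only if gcd(10, 10) divides 10. Since 10 | 10, solutions exist.

Yes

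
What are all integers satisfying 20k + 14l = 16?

Step 1: Compute gcd(20, 14) = 2.
Since 2 divides 16, solutions exist.

Step 2: Find a particular solution using extended Euclidean algorithm.
We get k₀ = -16, l₀ = 24.
Check: 20*-16 + 14*24 = 16 = 16 ✓

Step 3: Write the general solution.
k = -16 + (14/2)t = -16 + 7t
l = 24 - (20/2)t = 24 - 10t
for any integer t.

k = -16 + 7t, l = 24 - 10t for integer t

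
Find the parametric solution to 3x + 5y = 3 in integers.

Step 1: Compute gcd(3, 5) = 1.
Since 1 divides 3, solutions exist.

Step 2: Find a particular solution using extended Euclidean algorithm.
We get x₀ = 6, y₀ = -3.
Check: 3*6 + 5*-3 = 3 = 3 ✓

Step 3: Write the general solution.
x = 6 + (5/1)t = 6 + 5t
y = -3 - (3/1)t = -3 - 3t
for any integer t.

x = 6 + 5t, y = -3 - 3t for integer t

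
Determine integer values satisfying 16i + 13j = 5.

Step 1: Check solvability.
gcd(16, 13) = 1
Since 1 divides 5, solutions exist.

Step 2: Apply extended Euclidean algorithm to find gcd.
We find integers such that 16*x0 + 13*y0 = 1

Step 3: Scale the particular solution.
Multiply by 5/1 = 5:
i = -20, j = 25

Step 4: Verify.
16*(-20) + 13*(25) = 5 = 5 ✓

i = -20, j = 25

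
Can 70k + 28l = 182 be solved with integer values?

Step 1: Compute gcd(70, 28).
gcd(70, 28) = 14

Step 2: Check divisibility.
Does 14 divide 182? 182 = 14 x 13, so yes.

By the theorem on linear Diophantine equations, 70k + 28l = 182 has integer solutions if and only if gcd(70, 28) divides 182. Since 14 | 182, solutions exist.

Yes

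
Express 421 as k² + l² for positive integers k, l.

We need to find integers k, l > 0 such that k² + l² = 421.
Trying k = 14: l² = 421 - 14² = 421 - 196 = 225
l = 15
Check: 14² + 15² = 196 + 225 = 421 ✓

421 = 14² + 15²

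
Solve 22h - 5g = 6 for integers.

Step 1: Check solvability.
gcd(22, 5) = 1
Since 1 divides 6, solutions exist.

Step 2: Apply extended Euclidean algorithm to find gcd.
We find integers such that 22*x0 + 5*y0 = 1

Step 3: Scale the particular solution.
Multiply by 6/1 = 6:
h = -12, g = -54

Step 4: Verify.
22*(-12) - 5*(-54) = 6 = 6 ✓

h = -12, g = -54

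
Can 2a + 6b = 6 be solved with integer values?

Step 1: Compute gcd(2, 6).
gcd(2, 6) = 2

Step 2: Check divisibility.
Does 2 divide 6? 6 = 2 x 3, so yes.

By the theorem on linear Diophantine equations, 2a + 6b = 6 has integer solutions if and only if gcd(2, 6) divides 6. Since 2 | 6, solutions exist.

Yes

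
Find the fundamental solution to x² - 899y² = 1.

We seek the smallest positive integers (x, y) with x² - 899y² = 1, i.e., x² = 899y² + 1.
Try successive y values:
y = 1: x² = 899·1² + 1 = 900, x = 30 ✓

Verify: 30² - 899·1² = 900 - 899 = 1 ✓

x = 30, y = 1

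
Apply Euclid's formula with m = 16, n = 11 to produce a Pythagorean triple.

a = m² - n² = 16² - 11² = 256 - 121 = 135
b = 2mn = 2·16·11 = 352
c = m² + n² = 256 + 121 = 377
Verify: 135² + 352² = 18225 + 123904 = 142129 = 377² ✓

(135, 352, 377)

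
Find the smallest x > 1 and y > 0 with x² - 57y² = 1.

We seek the smallest positive integers (x, y) with x² - 57y² = 1, i.e., x² = 57y² + 1.
Try successive y values:
y = 1: x² = 57·1² + 1 = 58, not a perfect square
y = 2: x² = 57·2² + 1 = 229, not a perfect square
y = 3: x² = 57·3² + 1 = 514, not a perfect square
... continuing the search (or via continued fractions) ...
y = 20: x² = 57·20² + 1 = 22801, x = 151 ✓

Verify: 151² - 57·20² = 22801 - 22800 = 1 ✓

x = 151, y = 20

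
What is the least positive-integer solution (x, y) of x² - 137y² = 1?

We seek the smallest positive integers (x, y) with x² - 137y² = 1, i.e., x² = 137y² + 1.
Try successive y values:
y = 1: x² = 137·1² + 1 = 138, not a perfect square
y = 2: x² = 137·2² + 1 = 549, not a perfect square
y = 3: x² = 137·3² + 1 = 1234, not a perfect square
... continuing the search (or via continued fractions) ...
y = 519712: x² = 137·519712² + 1 = 37003777123329, x = 6083073 ✓

Verify: 6083073² - 137·519712² = 37003777123329 - 37003777123328 = 1 ✓

x = 6083073, y = 519712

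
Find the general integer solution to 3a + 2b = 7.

Step 1: Compute gcd(3, 2) = 1.
Since 1 divides 7, solutions exist.

Step 2: Find a particular solution using extended Euclidean algorithm.
We get a₀ = 7, b₀ = -7.
Check: 3*7 + 2*-7 = 7 = 7 ✓

Step 3: Write the general solution.
a = 7 + (2/1)t = 7 + 2t
b = -7 - (3/1)t = -7 - 3t
for any integer t.

a = 7 + 2t, b = -7 - 3t for integer t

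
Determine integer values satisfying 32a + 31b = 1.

Step 1: Check solvability.
gcd(32, 31) = 1
Since 1 divides 1, solutions exist.

Step 2: Apply extended Euclidean algorithm to find gcd.
We find integers such that 32*x0 + 31*y0 = 1

Step 3: Scale the particular solution.
Multiply by 1/1 = 1:
a = 1, b = -1

Step 4: Verify.
32*(1) + 31*(-1) = 1 = 1 ✓

a = 1, b = -1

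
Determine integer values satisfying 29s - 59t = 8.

Step 1: Check solvability.
gcd(29, 59) = 1
Since 1 divides 8, solutions exist.

Step 2: Apply extended Euclidean algorithm to find gcd.
We find integers such that 29*x0 + 59*y0 = 1

Step 3: Scale the particular solution.
Multiply by 8/1 = 8:
s = -16, t = -8

Step 4: Verify.
29*(-16) - 59*(-8) = 8 = 8 ✓

s = -16, t = -8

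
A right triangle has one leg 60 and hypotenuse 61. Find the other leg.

a² = c² - b² = 3721 - 3600 = 121
a = 11

11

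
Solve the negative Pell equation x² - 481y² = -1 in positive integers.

We need x² = 481y² - 1. Try successive y:
y = 1: x² = 481·1² - 1 = 480, not a perfect square
y = 2: x² = 481·2² - 1 = 1923, not a perfect square
y = 3: x² = 481·3² - 1 = 4328, not a perfect square
...
y = 43961: x² = 481·43961² - 1 = 929565939600 = 964140² ✓
Check: 964140² - 481·43961² = 929565939600 - 929565939601 = -1 ✓

x = 964140, y = 43961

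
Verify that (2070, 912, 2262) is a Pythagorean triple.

Compute a² + b²:
2070² + 912² = 4284900 + 831744 = 5116644
Compute c²:
2262² = 5116644
Since 5116644 = 5116644, it is a Pythagorean triple.

Yes, it is a Pythagorean triple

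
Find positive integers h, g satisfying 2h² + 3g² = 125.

Try small values of h and check whether (125 - 2h²)/3 is a perfect square.
h = 7: 2·7² = 98, so 3g² = 125 - 98 = 27, giving g² = 9, g = 3.
Check: 2·7² + 3·3² = 98 + 27 = 125 ✓

h = 7, g = 3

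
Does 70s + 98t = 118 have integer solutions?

Step 1: Compute gcd(70, 98).
gcd(70, 98) = 14

Step 2: Check divisibility.
Does 14 divide 118? 118 = 14 x 8 + 6, so no.

By the theorem on linear Diophantine equations, 70s + 98t = 118 has integer solutions if and only if gcd(70, 98) divides 118. Since 14 does not divide 118, no solutions exist.

No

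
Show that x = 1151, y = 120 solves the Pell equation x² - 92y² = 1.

Compute x² = 1151² = 1324801
Compute 92y² = 92·120² = 92·14400 = 1324800
x² - 92y² = 1324801 - 1324800 = 1
Since this equals 1, (1151, 120) is a solution.

Yes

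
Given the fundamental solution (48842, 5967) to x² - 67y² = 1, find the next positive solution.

Solutions to x² - Dy² = 1 are generated by powers of (x₀ + y₀√D).
The next solution satisfies x₁ + y₁√67 = (x₀ + y₀√67)², giving:
x₁ = x₀² + 67y₀² = 48842² + 67·5967² = 2385540964 + 2385540963 = 4771081927
y₁ = 2x₀y₀ = 2·48842·5967 = 582880428

Verify: 4771081927² - 67·582880428² = 22763222754146033329 - 22763222754146033328 = 1 ✓

x = 4771081927, y = 582880428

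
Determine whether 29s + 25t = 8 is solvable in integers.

Step 1: Compute gcd(29, 25).
gcd(29, 25) = 1

Step 2: Check divisibility.
Does 1 divide 8? 8 = 1 x 8, so yes.

By the theorem on linear Diophantine equations, 29s + 25t = 8 has integer solutions if and only if gcd(29, 25) divides 8. Since 1 | 8, solutions exist.

Yes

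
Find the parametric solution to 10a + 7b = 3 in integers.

Step 1: Compute gcd(10, 7) = 1.
Since 1 divides 3, solutions exist.

Step 2: Find a particular solution using extended Euclidean algorithm.
We get a₀ = -6, b₀ = 9.
Check: 10*-6 + 7*9 = 3 = 3 ✓

Step 3: Write the general solution.
a = -6 + (7/1)t = -6 + 7t
b = 9 - (10/1)t = 9 - 10t
for any integer t.

a = -6 + 7t, b = 9 - 10t for integer t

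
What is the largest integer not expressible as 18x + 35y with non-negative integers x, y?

For two coprime denominations a and b, the Frobenius number (largest value not representable as a non-negative combination) is ab - a - b.
Here gcd(18, 35) = 1, so they are coprime.
F(18, 35) = 18·35 - 18 - 35 = 630 - 53 = 577

577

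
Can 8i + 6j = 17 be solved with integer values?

Step 1: Compute gcd(8, 6).
gcd(8, 6) = 2

Step 2: Check divisibility.
Does 2 divide 17? 17 = 2 x 8 + 1, so no.

By the theorem on linear Diophantine equations, 8i + 6j = 17 has integer solutions if and only if gcd(8, 6) divides 17. Since 2 does not divide 17, no solutions exist.

No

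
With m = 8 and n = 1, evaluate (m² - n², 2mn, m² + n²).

a = m² - n² = 64 - 1 = 63
b = 2mn = 2·8·1 = 16
c = m² + n² = 64 + 1 = 65
Verify: 63² + 16² = 3969 + 256 = 4225 = 65² ✓

(63, 16, 65)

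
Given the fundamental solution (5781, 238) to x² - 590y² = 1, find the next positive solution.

Solutions to x² - Dy² = 1 are generated by powers of (x₀ + y₀√D).
The next solution satisfies x₁ + y₁√590 = (x₀ + y₀√590)², giving:
x₁ = x₀² + 590y₀² = 5781² + 590·238² = 33419961 + 33419960 = 66839921
y₁ = 2x₀y₀ = 2·5781·238 = 2751756

Verify: 66839921² - 590·2751756² = 4467575039286241 - 4467575039286240 = 1 ✓

x = 66839921, y = 2751756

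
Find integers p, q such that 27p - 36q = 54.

Step 1: Check solvability.
gcd(27, 36) = 9
Since 9 divides 54, solutions exist.

Step 2: Apply extended Euclidean algorithm to find gcd.
We find integers such that 27*x0 + 36*y0 = 9

Step 3: Scale the particular solution.
Multiply by 54/9 = 6:
p = -6, q = -6

Step 4: Verify.
27*(-6) - 36*(-6) = 54 = 54 ✓

p = -6, q = -6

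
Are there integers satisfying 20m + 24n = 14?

Step 1: Compute gcd(20, 24).
gcd(20, 24) = 4

Step 2: Check divisibility.
Does 4 divide 14? 14 = 4 x 3 + 2, so no.

By the theorem on linear Diophantine equations, 20m + 24n = 14 has integer solutions if and only if gcd(20, 24) divides 14. Since 4 does not divide 14, no solutions exist.

No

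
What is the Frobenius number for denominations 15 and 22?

For two coprime denominations a and b, the Frobenius number (largest value not representable as a non-negative combination) is ab - a - b.
Here gcd(15, 22) = 1, so they are coprime.
F(15, 22) = 15·22 - 15 - 22 = 330 - 37 = 293

293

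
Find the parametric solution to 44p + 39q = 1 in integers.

Step 1: Compute gcd(44, 39) = 1.
Since 1 divides 1, solutions exist.

Step 2: Find a particular solution using extended Euclidean algorithm.
We get p₀ = 8, q₀ = -9.
Check: 44*8 + 39*-9 = 1 = 1 ✓

Step 3: Write the general solution.
p = 8 + (39/1)t = 8 + 39t
q = -9 - (44/1)t = -9 - 44t
for any integer t.

p = 8 + 39t, q = -9 - 44t for integer t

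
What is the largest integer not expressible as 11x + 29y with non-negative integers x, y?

For two coprime denominations a and b, the Frobenius number (largest value not representable as a non-negative combination) is ab - a - b.
Here gcd(11, 29) = 1, so they are coprime.
F(11, 29) = 11·29 - 11 - 29 = 319 - 40 = 279

279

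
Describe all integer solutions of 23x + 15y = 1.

Step 1: Compute gcd(23, 15) = 1.
Since 1 divides 1, solutions exist.

Step 2: Find a particular solution using extended Euclidean algorithm.
We get x₀ = 2, y₀ = -3.
Check: 23*2 + 15*-3 = 1 = 1 ✓

Step 3: Write the general solution.
x = 2 + (15/1)t = 2 + 15t
y = -3 - (23/1)t = -3 - 23t
for any integer t.

x = 2 + 15t, y = -3 - 23t for integer t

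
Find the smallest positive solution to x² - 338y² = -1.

We need x² = 338y² - 1. Try successive y:
y = 1: x² = 338·1² - 1 = 337, not a perfect square
y = 2: x² = 338·2² - 1 = 1351, not a perfect square
y = 3: x² = 338·3² - 1 = 3041, not a perfect square
...
y = 13: x² = 338·13² - 1 = 57121 = 239² ✓
Check: 239² - 338·13² = 57121 - 57122 = -1 ✓

x = 239, y = 13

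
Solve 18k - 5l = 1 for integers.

Step 1: Check solvability.
gcd(18, 5) = 1
Since 1 divides 1, solutions exist.

Step 2: Apply extended Euclidean algorithm to find gcd.
We find integers such that 18*x0 + 5*y0 = 1

Step 3: Scale the particular solution.
Multiply by 1/1 = 1:
k = 2, l = 7

Step 4: Verify.
18*(2) - 5*(7) = 1 = 1 ✓

k = 2, l = 7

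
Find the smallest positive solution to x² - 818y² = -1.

We need x² = 818y² - 1. Try successive y:
y = 1: x² = 818·1² - 1 = 817, not a perfect square
y = 2: x² = 818·2² - 1 = 3271, not a perfect square
y = 3: x² = 818·3² - 1 = 7361, not a perfect square
...
y = 5: x² = 818·5² - 1 = 20449 = 143² ✓
Check: 143² - 818·5² = 20449 - 20450 = -1 ✓

x = 143, y = 5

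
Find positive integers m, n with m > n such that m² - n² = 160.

Factor: m² - n² = (m+n)(m-n) = 160.
We need two factors of 160 with the same parity.
Use m+n = 80 and m-n = 2 (product 80·2 = 160).
Adding: 2m = 82, so m = 41.
Subtracting: 2n = 78, so n = 39.
Check: 41² - 39² = 1681 - 1521 = 160 ✓

m = 41, n = 39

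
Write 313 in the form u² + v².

We need to find integers u, v > 0 such that u² + v² = 313.
Trying u = 12: v² = 313 - 12² = 313 - 144 = 169
v = 13
Check: 12² + 13² = 144 + 169 = 313 ✓

313 = 12² + 13²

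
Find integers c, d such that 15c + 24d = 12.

Step 1: Check solvability.
gcd(15, 24) = 3
Since 3 divides 12, solutions exist.

Step 2: Apply extended Euclidean algorithm to find gcd.
We find integers such that 15*x0 + 24*y0 = 3

Step 3: Scale the particular solution.
Multiply by 12/3 = 4:
c = -12, d = 8

Step 4: Verify.
15*(-12) + 24*(8) = 12 = 12 ✓

c = -12, d = 8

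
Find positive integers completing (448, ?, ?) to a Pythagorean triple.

We need the other leg and hypotenuse such that 448² + x² = c².
Take x = 60, c = 452: 448² + 60² = 200704 + 3600 = 204304 = 452² ✓
Triple: (60, 448, 452)

(60, 448, 452)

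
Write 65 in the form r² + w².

We need to find integers r, w > 0 such that r² + w² = 65.
Trying r = 1: w² = 65 - 1² = 65 - 1 = 64
w = 8
Check: 1² + 8² = 1 + 64 = 65 ✓

65 = 1² + 8²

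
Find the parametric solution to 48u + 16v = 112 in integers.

Step 1: Compute gcd(48, 16) = 16.
Since 16 divides 112, solutions exist.

Step 2: Find a particular solution using extended Euclidean algorithm.
We get u₀ = 0, v₀ = 7.
Check: 48*0 + 16*7 = 112 = 112 ✓

Step 3: Write the general solution.
u = 0 + (16/16)t = 0 + 1t
v = 7 - (48/16)t = 7 - 3t
for any integer t.

u = 0 + 1t, v = 7 - 3t for integer t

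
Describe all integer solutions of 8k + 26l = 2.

Step 1: Compute gcd(8, 26) = 2.
Since 2 divides 2, solutions exist.

Step 2: Find a particular solution using extended Euclidean algorithm.
We get k₀ = -3, l₀ = 1.
Check: 8*-3 + 26*1 = 2 = 2 ✓

Step 3: Write the general solution.
k = -3 + (26/2)t = -3 + 13t
l = 1 - (8/2)t = 1 - 4t
for any integer t.

k = -3 + 13t, l = 1 - 4t for integer t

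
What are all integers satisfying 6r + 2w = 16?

Step 1: Compute gcd(6, 2) = 2.
Since 2 divides 16, solutions exist.

Step 2: Find a particular solution using extended Euclidean algorithm.
We get r₀ = 0, w₀ = 8.
Check: 6*0 + 2*8 = 16 = 16 ✓

Step 3: Write the general solution.
r = 0 + (2/2)t = 0 + 1t
w = 8 - (6/2)t = 8 - 3t
for any integer t.

r = 0 + 1t, w = 8 - 3t for integer t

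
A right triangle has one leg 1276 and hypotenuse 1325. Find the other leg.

a² = c² - b² = 1755625 - 1628176 = 127449
a = 357

357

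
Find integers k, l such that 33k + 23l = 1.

Step 1: Check solvability.
gcd(33, 23) = 1
Since 1 divides 1, solutions exist.

Step 2: Apply extended Euclidean algorithm to find gcd.
We find integers such that 33*x0 + 23*y0 = 1

Step 3: Scale the particular solution.
Multiply by 1/1 = 1:
k = 7, l = -10

Step 4: Verify.
33*(7) + 23*(-10) = 1 = 1 ✓

k = 7, l = -10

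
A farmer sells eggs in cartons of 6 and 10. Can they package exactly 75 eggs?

We need non-negative a, b with 6a + 10b = 75.
gcd(6, 10) = 2, and 2 does not divide 75.
No integer solutions exist.

No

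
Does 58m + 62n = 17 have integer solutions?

Step 1: Compute gcd(58, 62).
gcd(58, 62) = 2

Step 2: Check divisibility.
Does 2 divide 17? 17 = 2 x 8 + 1, so no.

By the theorem on linear Diophantine equations, 58m + 62n = 17 has integer solutions if and only if gcd(58, 62) divides 17. Since 2 does not divide 17, no solutions exist.

No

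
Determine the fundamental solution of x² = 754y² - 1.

We need x² = 754y² - 1. Try successive y:
y = 1: x² = 754·1² - 1 = 753, not a perfect square
y = 2: x² = 754·2² - 1 = 3015, not a perfect square
y = 3: x² = 754·3² - 1 = 6785, not a perfect square
...
y = 745: x² = 754·745² - 1 = 418488849 = 20457² ✓
Check: 20457² - 754·745² = 418488849 - 418488850 = -1 ✓

x = 20457, y = 745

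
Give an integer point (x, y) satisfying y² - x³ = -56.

Try small integer x values and check whether x³ - 56 is a perfect square.
x = 18: x³ - 56 = 18³ - 56 = 5832 - 56 = 5776
Is 5776 a perfect square? 76² = 5776 ✓
So (x, y) = (18, -76) is a solution.

x = 18, y = -76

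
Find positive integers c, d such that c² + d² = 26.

Search for c with 26 - c² a perfect square.
c = 1: 26 - 1² = 26 - 1 = 25 = 5² ✓
So c = 1, d = 5.

c = 1, d = 5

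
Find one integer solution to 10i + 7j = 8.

Step 1: Check solvability.
gcd(10, 7) = 1
Since 1 divides 8, solutions exist.

Step 2: Apply extended Euclidean algorithm to find gcd.
We find integers such that 10*x0 + 7*y0 = 1

Step 3: Scale the particular solution.
Multiply by 8/1 = 8:
i = -16, j = 24

Step 4: Verify.
10*(-16) + 7*(24) = 8 = 8 ✓

i = -16, j = 24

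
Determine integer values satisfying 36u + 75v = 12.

Step 1: Check solvability.
gcd(36, 75) = 3
Since 3 divides 12, solutions exist.

Step 2: Apply extended Euclidean algorithm to find gcd.
We find integers such that 36*x0 + 75*y0 = 3

Step 3: Scale the particular solution.
Multiply by 12/3 = 4:
u = -8, v = 4

Step 4: Verify.
36*(-8) + 75*(4) = 12 = 12 ✓

u = -8, v = 4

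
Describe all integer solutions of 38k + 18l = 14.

Step 1: Compute gcd(38, 18) = 2.
Since 2 divides 14, solutions exist.

Step 2: Find a particular solution using extended Euclidean algorithm.
We get k₀ = 7, l₀ = -14.
Check: 38*7 + 18*-14 = 14 = 14 ✓

Step 3: Write the general solution.
k = 7 + (18/2)t = 7 + 9t
l = -14 - (38/2)t = -14 - 19t
for any integer t.

k = 7 + 9t, l = -14 - 19t for integer t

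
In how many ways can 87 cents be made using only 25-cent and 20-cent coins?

We need non-negative integers (x, y) with 25x + 20y = 87.
For each x from 0 to 3, check if (87 - 25x) is a non-negative multiple of 20.
Solutions (x, y): none
Count: 0

0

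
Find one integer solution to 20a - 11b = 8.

Step 1: Check solvability.
gcd(20, 11) = 1
Since 1 divides 8, solutions exist.

Step 2: Apply extended Euclidean algorithm to find gcd.
We find integers such that 20*x0 + 11*y0 = 1

Step 3: Scale the particular solution.
Multiply by 8/1 = 8:
a = 40, b = 72

Step 4: Verify.
20*(40) - 11*(72) = 8 = 8 ✓

a = 40, b = 72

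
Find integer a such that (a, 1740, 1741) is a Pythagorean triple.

a² = c² - b² = 1741² - 1740² = 3031081 - 3027600 = 3481
a = sqrt(3481) = 59

59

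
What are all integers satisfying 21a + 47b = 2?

Step 1: Compute gcd(21, 47) = 1.
Since 1 divides 2, solutions exist.

Step 2: Find a particular solution using extended Euclidean algorithm.
We get a₀ = 18, b₀ = -8.
Check: 21*18 + 47*-8 = 2 = 2 ✓

Step 3: Write the general solution.
a = 18 + (47/1)t = 18 + 47t
b = -8 - (21/1)t = -8 - 21t
for any integer t.

a = 18 + 47t, b = -8 - 21t for integer t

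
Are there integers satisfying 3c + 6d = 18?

Step 1: Compute gcd(3, 6).
gcd(3, 6) = 3

Step 2: Check divisibility.
Does 3 divide 18? 18 = 3 x 6, so yes.

By the theorem on linear Diophantine equations, 3c + 6d = 18 has integer solutions if and only if gcd(3, 6) divides 18. Since 3 | 18, solutions exist.

Yes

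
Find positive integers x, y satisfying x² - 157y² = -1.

We need x² = 157y² - 1. Try successive y:
y = 1: x² = 157·1² - 1 = 156, not a perfect square
y = 2: x² = 157·2² - 1 = 627, not a perfect square
y = 3: x² = 157·3² - 1 = 1412, not a perfect square
...
y = 385645: x² = 157·385645² - 1 = 23349364365924 = 4832118² ✓
Check: 4832118² - 157·385645² = 23349364365924 - 23349364365925 = -1 ✓

x = 4832118, y = 385645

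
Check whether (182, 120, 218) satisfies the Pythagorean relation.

Compute a² + b²:
182² + 120² = 33124 + 14400 = 47524
Compute c²:
218² = 47524
Since 47524 = 47524, it is a Pythagorean triple.

Yes, it is a Pythagorean triple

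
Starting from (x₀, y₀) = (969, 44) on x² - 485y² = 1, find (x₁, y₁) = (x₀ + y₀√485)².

Solutions to x² - Dy² = 1 are generated by powers of (x₀ + y₀√D).
The next solution satisfies x₁ + y₁√485 = (x₀ + y₀√485)², giving:
x₁ = x₀² + 485y₀² = 969² + 485·44² = 938961 + 938960 = 1877921
y₁ = 2x₀y₀ = 2·969·44 = 85272

Verify: 1877921² - 485·85272² = 3526587282241 - 3526587282240 = 1 ✓

x = 1877921, y = 85272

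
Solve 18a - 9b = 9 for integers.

Step 1: Check solvability.
gcd(18, 9) = 9
Since 9 divides 9, solutions exist.

Step 2: Apply extended Euclidean algorithm to find gcd.
We find integers such that 18*x0 + 9*y0 = 9

Step 3: Scale the particular solution.
Multiply by 9/9 = 1:
a = 0, b = -1

Step 4: Verify.
18*(0) - 9*(-1) = 9 = 9 ✓

a = 0, b = -1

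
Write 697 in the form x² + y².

We need to find integers x, y > 0 such that x² + y² = 697.
Trying x = 11: y² = 697 - 11² = 697 - 121 = 576
y = 24
Check: 11² + 24² = 121 + 576 = 697 ✓

697 = 11² + 24²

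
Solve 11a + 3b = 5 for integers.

Step 1: Check solvability.
gcd(11, 3) = 1
Since 1 divides 5, solutions exist.

Step 2: Apply extended Euclidean algorithm to find gcd.
We find integers such that 11*x0 + 3*y0 = 1

Step 3: Scale the particular solution.
Multiply by 5/1 = 5:
a = -5, b = 20

Step 4: Verify.
11*(-5) + 3*(20) = 5 = 5 ✓

a = -5, b = 20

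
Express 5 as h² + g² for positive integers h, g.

We need to find integers h, g > 0 such that h² + g² = 5.
Trying h = 1: g² = 5 - 1² = 5 - 1 = 4
g = 2
Check: 1² + 2² = 1 + 4 = 5 ✓

5 = 1² + 2²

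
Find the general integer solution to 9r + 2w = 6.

Step 1: Compute gcd(9, 2) = 1.
Since 1 divides 6, solutions exist.

Step 2: Find a particular solution using extended Euclidean algorithm.
We get r₀ = 6, w₀ = -24.
Check: 9*6 + 2*-24 = 6 = 6 ✓

Step 3: Write the general solution.
r = 6 + (2/1)t = 6 + 2t
w = -24 - (9/1)t = -24 - 9t
for any integer t.

r = 6 + 2t, w = -24 - 9t for integer t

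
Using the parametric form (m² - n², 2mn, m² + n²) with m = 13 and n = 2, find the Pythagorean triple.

a = m² - n² = 13² - 2² = 169 - 4 = 165
b = 2mn = 2·13·2 = 52
c = m² + n² = 169 + 4 = 173
Verify: 165² + 52² = 27225 + 2704 = 29929 = 173² ✓

(165, 52, 173)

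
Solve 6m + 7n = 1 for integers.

Step 1: Check solvability.
gcd(6, 7) = 1
Since 1 divides 1, solutions exist.

Step 2: Apply extended Euclidean algorithm to find gcd.
We find integers such that 6*x0 + 7*y0 = 1

Step 3: Scale the particular solution.
Multiply by 1/1 = 1:
m = -1, n = 1

Step 4: Verify.
6*(-1) + 7*(1) = 1 = 1 ✓

m = -1, n = 1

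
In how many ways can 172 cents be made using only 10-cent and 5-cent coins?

We need non-negative integers (x, y) with 10x + 5y = 172.
For each x from 0 to 17, check if (172 - 10x) is a non-negative multiple of 5.
Solutions (x, y): none
Count: 0

0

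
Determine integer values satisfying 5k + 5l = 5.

Step 1: Check solvability.
gcd(5, 5) = 5
Since 5 divides 5, solutions exist.

Step 2: Apply extended Euclidean algorithm to find gcd.
We find integers such that 5*x0 + 5*y0 = 5

Step 3: Scale the particular solution.
Multiply by 5/5 = 1:
k = 0, l = 1

Step 4: Verify.
5*(0) + 5*(1) = 5 = 5 ✓

k = 0, l = 1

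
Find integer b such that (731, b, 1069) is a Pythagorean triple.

b² = c² - a² = 1069² - 731² = 1142761 - 534361 = 608400
b = sqrt(608400) = 780

780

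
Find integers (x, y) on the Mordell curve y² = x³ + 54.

Try small integer x values and check whether x³ + 54 is a perfect square.
x = 3: x³ + 54 = 3³ + 54 = 27 + 54 = 81
Is 81 a perfect square? 9² = 81 ✓
So (x, y) = (3, -9) is a solution.

x = 3, y = -9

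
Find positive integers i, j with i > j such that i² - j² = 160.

Factor: i² - j² = (i+j)(i-j) = 160.
We need two factors of 160 with the same parity.
Use i+j = 80 and i-j = 2 (product 80·2 = 160).
Adding: 2i = 82, so i = 41.
Subtracting: 2j = 78, so j = 39.
Check: 41² - 39² = 1681 - 1521 = 160 ✓

i = 41, j = 39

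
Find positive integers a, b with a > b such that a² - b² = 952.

Factor: a² - b² = (a+b)(a-b) = 952.
We need two factors of 952 with the same parity.
Use a+b = 476 and a-b = 2 (product 476·2 = 952).
Adding: 2a = 478, so a = 239.
Subtracting: 2b = 474, so b = 237.
Check: 239² - 237² = 57121 - 56169 = 952 ✓

a = 239, b = 237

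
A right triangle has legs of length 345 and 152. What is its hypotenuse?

c² = a² + b² = 345² + 152² = 119025 + 23104 = 142129
c = 377

377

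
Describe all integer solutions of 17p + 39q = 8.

Step 1: Compute gcd(17, 39) = 1.
Since 1 divides 8, solutions exist.

Step 2: Find a particular solution using extended Euclidean algorithm.
We get p₀ = -128, q₀ = 56.
Check: 17*-128 + 39*56 = 8 = 8 ✓

Step 3: Write the general solution.
p = -128 + (39/1)t = -128 + 39t
q = 56 - (17/1)t = 56 - 17t
for any integer t.

p = -128 + 39t, q = 56 - 17t for integer t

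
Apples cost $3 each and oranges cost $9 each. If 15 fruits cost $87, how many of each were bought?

Let a = apples, o = oranges.
a + o = 15
3a + 9o = 87
Substitute o = 15 - a:
3a + 9(15 - a) = 87
(3 - 9)a = 87 - 135
-6a = -48
a = 8, o = 15 - 8 = 7

Apples: 8, Oranges: 7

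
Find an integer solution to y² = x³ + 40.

Try small integer x values and check whether x³ + 40 is a perfect square.
x = 6: x³ + 40 = 6³ + 40 = 216 + 40 = 256
Is 256 a perfect square? 16² = 256 ✓
So (x, y) = (6, -16) is a solution.

x = 6, y = -16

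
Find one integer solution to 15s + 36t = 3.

Step 1: Check solvability.
gcd(15, 36) = 3
Since 3 divides 3, solutions exist.

Step 2: Apply extended Euclidean algorithm to find gcd.
We find integers such that 15*x0 + 36*y0 = 3

Step 3: Scale the particular solution.
Multiply by 3/3 = 1:
s = 5, t = -2

Step 4: Verify.
15*(5) + 36*(-2) = 3 = 3 ✓

s = 5, t = -2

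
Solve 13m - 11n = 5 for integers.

Step 1: Check solvability.
gcd(13, 11) = 1
Since 1 divides 5, solutions exist.

Step 2: Apply extended Euclidean algorithm to find gcd.
We find integers such that 13*x0 + 11*y0 = 1

Step 3: Scale the particular solution.
Multiply by 5/1 = 5:
m = -25, n = -30

Step 4: Verify.
13*(-25) - 11*(-30) = 5 = 5 ✓

m = -25, n = -30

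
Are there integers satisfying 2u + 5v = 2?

Step 1: Compute gcd(2, 5).
gcd(2, 5) = 1

Step 2: Check divisibility.
Does 1 divide 2? 2 = 1 x 2, so yes.

By the theorem on linear Diophantine equations, 2u + 5v = 2 has integer solutions if and only if gcd(2, 5) divides 2. Since 1 | 2, solutions exist.

Yes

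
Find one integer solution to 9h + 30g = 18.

Step 1: Check solvability.
gcd(9, 30) = 3
Since 3 divides 18, solutions exist.

Step 2: Apply extended Euclidean algorithm to find gcd.
We find integers such that 9*x0 + 30*y0 = 3

Step 3: Scale the particular solution.
Multiply by 18/3 = 6:
h = -18, g = 6

Step 4: Verify.
9*(-18) + 30*(6) = 18 = 18 ✓

h = -18, g = 6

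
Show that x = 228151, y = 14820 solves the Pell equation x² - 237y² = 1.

Compute x² = 228151² = 52052878801
Compute 237y² = 237·14820² = 237·219632400 = 52052878800
x² - 237y² = 52052878801 - 52052878800 = 1
Since this equals 1, (228151, 14820) is a solution.

Yes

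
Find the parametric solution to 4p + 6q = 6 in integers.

Step 1: Compute gcd(4, 6) = 2.
Since 2 divides 6, solutions exist.

Step 2: Find a particular solution using extended Euclidean algorithm.
We get p₀ = -3, q₀ = 3.
Check: 4*-3 + 6*3 = 6 = 6 ✓

Step 3: Write the general solution.
p = -3 + (6/2)t = -3 + 3t
q = 3 - (4/2)t = 3 - 2t
for any integer t.

p = -3 + 3t, q = 3 - 2t for integer t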